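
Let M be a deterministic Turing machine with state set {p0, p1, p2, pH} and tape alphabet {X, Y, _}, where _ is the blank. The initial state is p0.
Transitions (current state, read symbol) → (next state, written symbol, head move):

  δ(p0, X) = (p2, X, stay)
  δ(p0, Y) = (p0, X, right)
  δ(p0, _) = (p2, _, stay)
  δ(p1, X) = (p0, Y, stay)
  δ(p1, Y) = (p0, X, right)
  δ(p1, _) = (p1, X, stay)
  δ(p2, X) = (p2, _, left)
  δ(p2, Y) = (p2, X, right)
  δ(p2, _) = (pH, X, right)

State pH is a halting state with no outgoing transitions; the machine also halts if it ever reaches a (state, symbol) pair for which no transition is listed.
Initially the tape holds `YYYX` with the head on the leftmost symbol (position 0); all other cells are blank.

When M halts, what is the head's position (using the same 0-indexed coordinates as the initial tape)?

0

p0 | _[Y]YYX   read Y → write X, move right, go to p0
p0 | _X[Y]YX   read Y → write X, move right, go to p0
p0 | _XX[Y]X   read Y → write X, move right, go to p0
p0 | _XXX[X]   read X → write X, move stay, go to p2
p2 | _XXX[X]   read X → write _, move left, go to p2
p2 | _XX[X]_   read X → write _, move left, go to p2
p2 | _X[X]__   read X → write _, move left, go to p2
p2 | _[X]___   read X → write _, move left, go to p2
p2 | [_]____   read _ → write X, move right, go to pH
pH | X[_]___
At halt the head is at cell 0.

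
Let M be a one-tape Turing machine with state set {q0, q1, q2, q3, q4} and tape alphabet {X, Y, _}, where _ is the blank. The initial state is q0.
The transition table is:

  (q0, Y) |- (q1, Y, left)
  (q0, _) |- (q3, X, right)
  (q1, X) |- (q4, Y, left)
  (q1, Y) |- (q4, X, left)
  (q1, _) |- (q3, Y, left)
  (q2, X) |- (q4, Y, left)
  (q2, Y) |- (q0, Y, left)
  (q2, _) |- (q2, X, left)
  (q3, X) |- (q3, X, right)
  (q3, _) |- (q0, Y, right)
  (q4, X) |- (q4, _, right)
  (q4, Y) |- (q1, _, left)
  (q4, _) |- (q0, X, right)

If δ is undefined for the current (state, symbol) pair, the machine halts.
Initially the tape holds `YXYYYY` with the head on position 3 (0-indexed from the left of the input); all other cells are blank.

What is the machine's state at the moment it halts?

q0 | ___YXY[Y]YY   read Y → write Y, move left, go to q1
q1 | ___YX[Y]YYY   read Y → write X, move left, go to q4
q4 | ___Y[X]XYYY   read X → write _, move right, go to q4
q4 | ___Y_[X]YYY   read X → write _, move right, go to q4
q4 | ___Y__[Y]YY   read Y → write _, move left, go to q1
q1 | ___Y_[_]_YY   read _ → write Y, move left, go to q3
q3 | ___Y[_]Y_YY   read _ → write Y, move right, go to q0
q0 | ___YY[Y]_YY   read Y → write Y, move left, go to q1
q1 | ___Y[Y]Y_YY   read Y → write X, move left, go to q4
q4 | ___[Y]XY_YY   read Y → write _, move left, go to q1
q1 | __[_]_XY_YY   read _ → write Y, move left, go to q3
q3 | _[_]Y_XY_YY   read _ → write Y, move right, go to q0
q0 | _Y[Y]_XY_YY   read Y → write Y, move left, go to q1
q1 | _[Y]Y_XY_YY   read Y → write X, move left, go to q4
q4 | [_]XY_XY_YY   read _ → write X, move right, go to q0
q0 | X[X]Y_XY_YY
No transition is defined for (q0, X); M halts in state q0.

q0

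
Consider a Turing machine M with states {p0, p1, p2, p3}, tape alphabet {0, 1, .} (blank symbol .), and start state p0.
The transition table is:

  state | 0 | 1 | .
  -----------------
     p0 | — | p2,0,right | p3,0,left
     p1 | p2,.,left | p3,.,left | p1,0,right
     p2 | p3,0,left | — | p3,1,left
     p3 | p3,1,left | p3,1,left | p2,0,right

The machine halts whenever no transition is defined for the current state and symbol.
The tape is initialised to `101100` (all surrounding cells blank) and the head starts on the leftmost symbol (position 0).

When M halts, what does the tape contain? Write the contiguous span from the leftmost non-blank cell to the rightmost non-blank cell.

state=p0 head=0 tape=.[1]01100   (p0,1)→(p2,0,right)
state=p2 head=1 tape=.0[0]1100   (p2,0)→(p3,0,left)
state=p3 head=0 tape=.[0]01100   (p3,0)→(p3,1,left)
state=p3 head=-1 tape=[.]101100   (p3,.)→(p2,0,right)
state=p2 head=0 tape=0[1]01100
The non-blank tape span at halt is 0101100.

0101100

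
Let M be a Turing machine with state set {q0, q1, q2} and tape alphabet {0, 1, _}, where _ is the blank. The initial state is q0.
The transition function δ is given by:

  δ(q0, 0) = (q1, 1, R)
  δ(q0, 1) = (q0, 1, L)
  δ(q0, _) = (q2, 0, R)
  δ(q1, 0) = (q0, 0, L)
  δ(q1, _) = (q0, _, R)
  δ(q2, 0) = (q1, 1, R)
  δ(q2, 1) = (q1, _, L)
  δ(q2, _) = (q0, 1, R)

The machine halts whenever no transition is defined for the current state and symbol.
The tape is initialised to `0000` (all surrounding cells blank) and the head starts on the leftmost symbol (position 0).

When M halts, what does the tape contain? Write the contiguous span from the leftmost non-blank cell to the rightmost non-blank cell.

110_00

q0 | __[0]000   read 0 → write 1, move R, go to q1
q1 | __1[0]00   read 0 → write 0, move L, go to q0
q0 | __[1]000   read 1 → write 1, move L, go to q0
q0 | _[_]1000   read _ → write 0, move R, go to q2
q2 | _0[1]000   read 1 → write _, move L, go to q1
q1 | _[0]_000   read 0 → write 0, move L, go to q0
q0 | [_]0_000   read _ → write 0, move R, go to q2
q2 | 0[0]_000   read 0 → write 1, move R, go to q1
q1 | 01[_]000   read _ → write _, move R, go to q0
q0 | 01_[0]00   read 0 → write 1, move R, go to q1
q1 | 01_1[0]0   read 0 → write 0, move L, go to q0
q0 | 01_[1]00   read 1 → write 1, move L, go to q0
q0 | 01[_]100   read _ → write 0, move R, go to q2
q2 | 010[1]00   read 1 → write _, move L, go to q1
q1 | 01[0]_00   read 0 → write 0, move L, go to q0
q0 | 0[1]0_00   read 1 → write 1, move L, go to q0
q0 | [0]10_00   read 0 → write 1, move R, go to q1
q1 | 1[1]0_00
The non-blank tape span at halt is 110_00.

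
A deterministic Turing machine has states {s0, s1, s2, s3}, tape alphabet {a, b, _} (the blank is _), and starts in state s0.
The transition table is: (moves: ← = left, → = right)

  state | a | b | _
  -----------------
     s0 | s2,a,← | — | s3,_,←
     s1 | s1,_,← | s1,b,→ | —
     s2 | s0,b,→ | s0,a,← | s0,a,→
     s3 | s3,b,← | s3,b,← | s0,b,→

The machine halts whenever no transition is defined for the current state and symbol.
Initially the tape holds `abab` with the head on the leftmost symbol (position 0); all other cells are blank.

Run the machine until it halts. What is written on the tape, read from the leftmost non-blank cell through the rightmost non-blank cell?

bb_aabab

s0 | ____[a]bab   read a → write a, move ←, go to s2
s2 | ___[_]abab   read _ → write a, move →, go to s0
s0 | ___a[a]bab   read a → write a, move ←, go to s2
s2 | ___[a]abab   read a → write b, move →, go to s0
s0 | ___b[a]bab   read a → write a, move ←, go to s2
s2 | ___[b]abab   read b → write a, move ←, go to s0
s0 | __[_]aabab   read _ → write _, move ←, go to s3
s3 | _[_]_aabab   read _ → write b, move →, go to s0
s0 | _b[_]aabab   read _ → write _, move ←, go to s3
s3 | _[b]_aabab   read b → write b, move ←, go to s3
s3 | [_]b_aabab   read _ → write b, move →, go to s0
s0 | b[b]_aabab
The non-blank tape span at halt is bb_aabab.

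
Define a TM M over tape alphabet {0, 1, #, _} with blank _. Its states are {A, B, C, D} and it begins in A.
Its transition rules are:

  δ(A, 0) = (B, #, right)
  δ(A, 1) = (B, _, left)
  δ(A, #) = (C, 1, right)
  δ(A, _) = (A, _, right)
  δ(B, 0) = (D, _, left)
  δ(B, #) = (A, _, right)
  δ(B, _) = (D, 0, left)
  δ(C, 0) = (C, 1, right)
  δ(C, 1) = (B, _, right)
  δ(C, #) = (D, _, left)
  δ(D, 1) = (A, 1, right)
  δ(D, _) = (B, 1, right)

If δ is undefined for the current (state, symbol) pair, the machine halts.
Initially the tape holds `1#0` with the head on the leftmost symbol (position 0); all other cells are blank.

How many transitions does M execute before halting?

A | __[1]#0_   read 1 → write _, move left, go to B
B | _[_]_#0_   read _ → write 0, move left, go to D
D | [_]0_#0_   read _ → write 1, move right, go to B
B | 1[0]_#0_   read 0 → write _, move left, go to D
D | [1]__#0_   read 1 → write 1, move right, go to A
A | 1[_]_#0_   read _ → write _, move right, go to A
A | 1_[_]#0_   read _ → write _, move right, go to A
A | 1__[#]0_   read # → write 1, move right, go to C
C | 1__1[0]_   read 0 → write 1, move right, go to C
C | 1__11[_]
M halts after 9 transitions.

9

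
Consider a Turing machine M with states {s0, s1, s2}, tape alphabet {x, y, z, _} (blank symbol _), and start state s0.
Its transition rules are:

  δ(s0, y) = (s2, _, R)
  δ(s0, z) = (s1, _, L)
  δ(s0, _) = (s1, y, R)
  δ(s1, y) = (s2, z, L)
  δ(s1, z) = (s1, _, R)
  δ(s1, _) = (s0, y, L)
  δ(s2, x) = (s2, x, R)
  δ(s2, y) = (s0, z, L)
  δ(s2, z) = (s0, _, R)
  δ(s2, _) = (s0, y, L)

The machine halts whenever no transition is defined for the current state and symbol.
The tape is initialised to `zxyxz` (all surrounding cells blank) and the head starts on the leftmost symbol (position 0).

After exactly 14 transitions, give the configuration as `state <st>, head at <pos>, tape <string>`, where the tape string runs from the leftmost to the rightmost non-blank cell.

s0 | ___[z]xyxz   read z → write _, move L, go to s1
s1 | __[_]_xyxz   read _ → write y, move L, go to s0
s0 | _[_]y_xyxz   read _ → write y, move R, go to s1
s1 | _y[y]_xyxz   read y → write z, move L, go to s2
s2 | _[y]z_xyxz   read y → write z, move L, go to s0
s0 | [_]zz_xyxz   read _ → write y, move R, go to s1
s1 | y[z]z_xyxz   read z → write _, move R, go to s1
s1 | y_[z]_xyxz   read z → write _, move R, go to s1
s1 | y__[_]xyxz   read _ → write y, move L, go to s0
s0 | y_[_]yxyxz   read _ → write y, move R, go to s1
s1 | y_y[y]xyxz   read y → write z, move L, go to s2
s2 | y_[y]zxyxz   read y → write z, move L, go to s0
s0 | y[_]zzxyxz   read _ → write y, move R, go to s1
s1 | yy[z]zxyxz   read z → write _, move R, go to s1
s1 | yy_[z]xyxz
After 14 steps: state s1, head at 0, tape yy_zxyxz.

state s1, head at 0, tape yy_zxyxz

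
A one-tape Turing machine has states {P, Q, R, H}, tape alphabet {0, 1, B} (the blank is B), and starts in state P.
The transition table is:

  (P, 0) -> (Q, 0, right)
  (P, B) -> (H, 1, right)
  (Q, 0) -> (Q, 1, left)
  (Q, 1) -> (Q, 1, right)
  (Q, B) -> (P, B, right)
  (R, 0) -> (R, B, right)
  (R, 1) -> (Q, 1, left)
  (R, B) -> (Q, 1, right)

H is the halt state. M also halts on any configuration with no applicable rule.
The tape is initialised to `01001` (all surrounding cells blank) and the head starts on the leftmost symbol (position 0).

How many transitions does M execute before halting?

state=P head=0 tape=[0]1001BBB   (P,0)→(Q,0,right)
state=Q head=1 tape=0[1]001BBB   (Q,1)→(Q,1,right)
state=Q head=2 tape=01[0]01BBB   (Q,0)→(Q,1,left)
state=Q head=1 tape=0[1]101BBB   (Q,1)→(Q,1,right)
state=Q head=2 tape=01[1]01BBB   (Q,1)→(Q,1,right)
state=Q head=3 tape=011[0]1BBB   (Q,0)→(Q,1,left)
state=Q head=2 tape=01[1]11BBB   (Q,1)→(Q,1,right)
state=Q head=3 tape=011[1]1BBB   (Q,1)→(Q,1,right)
state=Q head=4 tape=0111[1]BBB   (Q,1)→(Q,1,right)
state=Q head=5 tape=01111[B]BB   (Q,B)→(P,B,right)
state=P head=6 tape=01111B[B]B   (P,B)→(H,1,right)
state=H head=7 tape=01111B1[B]
M halts after 11 transitions.

11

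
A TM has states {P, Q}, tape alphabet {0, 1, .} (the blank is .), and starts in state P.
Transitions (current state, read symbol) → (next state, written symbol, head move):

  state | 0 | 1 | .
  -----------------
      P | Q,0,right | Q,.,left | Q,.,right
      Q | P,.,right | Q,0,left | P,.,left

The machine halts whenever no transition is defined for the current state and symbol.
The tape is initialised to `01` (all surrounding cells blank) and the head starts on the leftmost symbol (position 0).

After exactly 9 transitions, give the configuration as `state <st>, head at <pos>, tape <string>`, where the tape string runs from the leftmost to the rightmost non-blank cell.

state=P head=0 tape=[0]1.   (P,0)→(Q,0,right)
state=Q head=1 tape=0[1].   (Q,1)→(Q,0,left)
state=Q head=0 tape=[0]0.   (Q,0)→(P,.,right)
state=P head=1 tape=.[0].   (P,0)→(Q,0,right)
state=Q head=2 tape=.0[.]   (Q,.)→(P,.,left)
state=P head=1 tape=.[0].   (P,0)→(Q,0,right)
state=Q head=2 tape=.0[.]   (Q,.)→(P,.,left)
state=P head=1 tape=.[0].   (P,0)→(Q,0,right)
state=Q head=2 tape=.0[.]   (Q,.)→(P,.,left)
state=P head=1 tape=.[0].
After 9 steps: state P, head at 1, tape 0.

state P, head at 1, tape 0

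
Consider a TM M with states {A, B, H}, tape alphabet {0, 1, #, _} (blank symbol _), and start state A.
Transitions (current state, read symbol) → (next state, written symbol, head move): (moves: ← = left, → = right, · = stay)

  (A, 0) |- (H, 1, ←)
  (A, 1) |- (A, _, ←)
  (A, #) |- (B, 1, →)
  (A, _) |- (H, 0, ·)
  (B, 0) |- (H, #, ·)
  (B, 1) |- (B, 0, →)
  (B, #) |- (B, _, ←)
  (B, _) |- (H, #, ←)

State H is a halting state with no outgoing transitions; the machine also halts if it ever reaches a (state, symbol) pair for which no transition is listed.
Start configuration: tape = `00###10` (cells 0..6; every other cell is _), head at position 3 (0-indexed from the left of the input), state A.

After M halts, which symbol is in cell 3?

state=A head=3 tape=00#[#]#10   (A,#)→(B,1,→)
state=B head=4 tape=00#1[#]10   (B,#)→(B,_,←)
state=B head=3 tape=00#[1]_10   (B,1)→(B,0,→)
state=B head=4 tape=00#0[_]10   (B,_)→(H,#,←)
state=H head=3 tape=00#[0]#10
Cell 3 holds 0 when M halts.

0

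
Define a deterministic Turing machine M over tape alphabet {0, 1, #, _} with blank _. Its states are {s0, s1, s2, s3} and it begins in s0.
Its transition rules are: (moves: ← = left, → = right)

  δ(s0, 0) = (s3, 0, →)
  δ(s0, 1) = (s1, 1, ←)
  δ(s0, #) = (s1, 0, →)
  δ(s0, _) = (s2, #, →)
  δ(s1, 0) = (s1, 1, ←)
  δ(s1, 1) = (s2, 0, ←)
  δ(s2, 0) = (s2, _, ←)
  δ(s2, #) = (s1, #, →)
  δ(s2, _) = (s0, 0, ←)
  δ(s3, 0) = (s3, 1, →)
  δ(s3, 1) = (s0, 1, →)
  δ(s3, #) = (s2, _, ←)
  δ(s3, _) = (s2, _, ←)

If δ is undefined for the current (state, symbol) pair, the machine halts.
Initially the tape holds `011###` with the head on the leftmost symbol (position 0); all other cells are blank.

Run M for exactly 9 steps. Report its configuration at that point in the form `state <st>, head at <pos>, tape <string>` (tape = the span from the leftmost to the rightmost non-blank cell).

state s1, head at -1, tape #__01###

s0 | __[0]11###   read 0 → write 0, move →, go to s3
s3 | __0[1]1###   read 1 → write 1, move →, go to s0
s0 | __01[1]###   read 1 → write 1, move ←, go to s1
s1 | __0[1]1###   read 1 → write 0, move ←, go to s2
s2 | __[0]01###   read 0 → write _, move ←, go to s2
s2 | _[_]_01###   read _ → write 0, move ←, go to s0
s0 | [_]0_01###   read _ → write #, move →, go to s2
s2 | #[0]_01###   read 0 → write _, move ←, go to s2
s2 | [#]__01###   read # → write #, move →, go to s1
s1 | #[_]_01###
After 9 steps: state s1, head at -1, tape #__01###.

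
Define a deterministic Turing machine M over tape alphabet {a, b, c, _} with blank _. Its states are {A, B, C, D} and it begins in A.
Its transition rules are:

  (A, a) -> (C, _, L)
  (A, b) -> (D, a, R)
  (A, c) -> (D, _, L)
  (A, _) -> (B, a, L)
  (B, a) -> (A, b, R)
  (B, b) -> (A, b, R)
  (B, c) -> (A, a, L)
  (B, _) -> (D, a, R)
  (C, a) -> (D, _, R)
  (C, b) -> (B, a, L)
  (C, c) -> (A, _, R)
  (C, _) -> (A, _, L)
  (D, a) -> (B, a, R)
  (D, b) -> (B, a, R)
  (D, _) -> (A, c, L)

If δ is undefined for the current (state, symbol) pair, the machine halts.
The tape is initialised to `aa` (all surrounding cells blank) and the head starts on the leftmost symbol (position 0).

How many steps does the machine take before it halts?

17

state=A head=0 tape=____[a]a   (A,a)→(C,_,L)
state=C head=-1 tape=___[_]_a   (C,_)→(A,_,L)
state=A head=-2 tape=__[_]__a   (A,_)→(B,a,L)
state=B head=-3 tape=_[_]a__a   (B,_)→(D,a,R)
state=D head=-2 tape=_a[a]__a   (D,a)→(B,a,R)
state=B head=-1 tape=_aa[_]_a   (B,_)→(D,a,R)
state=D head=0 tape=_aaa[_]a   (D,_)→(A,c,L)
state=A head=-1 tape=_aa[a]ca   (A,a)→(C,_,L)
state=C head=-2 tape=_a[a]_ca   (C,a)→(D,_,R)
state=D head=-1 tape=_a_[_]ca   (D,_)→(A,c,L)
state=A head=-2 tape=_a[_]cca   (A,_)→(B,a,L)
state=B head=-3 tape=_[a]acca   (B,a)→(A,b,R)
state=A head=-2 tape=_b[a]cca   (A,a)→(C,_,L)
state=C head=-3 tape=_[b]_cca   (C,b)→(B,a,L)
state=B head=-4 tape=[_]a_cca   (B,_)→(D,a,R)
state=D head=-3 tape=a[a]_cca   (D,a)→(B,a,R)
state=B head=-2 tape=aa[_]cca   (B,_)→(D,a,R)
state=D head=-1 tape=aaa[c]ca
M halts after 17 transitions.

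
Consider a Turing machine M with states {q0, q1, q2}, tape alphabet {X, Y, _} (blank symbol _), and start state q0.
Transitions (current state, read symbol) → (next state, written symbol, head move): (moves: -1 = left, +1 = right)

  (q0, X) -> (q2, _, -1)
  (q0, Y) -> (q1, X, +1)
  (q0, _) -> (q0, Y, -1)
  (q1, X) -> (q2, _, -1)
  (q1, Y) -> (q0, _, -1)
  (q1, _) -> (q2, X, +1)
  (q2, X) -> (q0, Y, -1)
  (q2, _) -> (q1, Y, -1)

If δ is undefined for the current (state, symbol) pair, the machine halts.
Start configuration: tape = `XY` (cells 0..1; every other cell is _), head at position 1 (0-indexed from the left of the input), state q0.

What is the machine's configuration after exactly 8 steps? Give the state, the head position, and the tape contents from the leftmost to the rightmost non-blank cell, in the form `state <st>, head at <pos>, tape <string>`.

q0 | __X[Y]__   read Y → write X, move +1, go to q1
q1 | __XX[_]_   read _ → write X, move +1, go to q2
q2 | __XXX[_]   read _ → write Y, move -1, go to q1
q1 | __XX[X]Y   read X → write _, move -1, go to q2
q2 | __X[X]_Y   read X → write Y, move -1, go to q0
q0 | __[X]Y_Y   read X → write _, move -1, go to q2
q2 | _[_]_Y_Y   read _ → write Y, move -1, go to q1
q1 | [_]Y_Y_Y   read _ → write X, move +1, go to q2
q2 | X[Y]_Y_Y
After 8 steps: state q2, head at -1, tape XY_Y_Y.

state q2, head at -1, tape XY_Y_Y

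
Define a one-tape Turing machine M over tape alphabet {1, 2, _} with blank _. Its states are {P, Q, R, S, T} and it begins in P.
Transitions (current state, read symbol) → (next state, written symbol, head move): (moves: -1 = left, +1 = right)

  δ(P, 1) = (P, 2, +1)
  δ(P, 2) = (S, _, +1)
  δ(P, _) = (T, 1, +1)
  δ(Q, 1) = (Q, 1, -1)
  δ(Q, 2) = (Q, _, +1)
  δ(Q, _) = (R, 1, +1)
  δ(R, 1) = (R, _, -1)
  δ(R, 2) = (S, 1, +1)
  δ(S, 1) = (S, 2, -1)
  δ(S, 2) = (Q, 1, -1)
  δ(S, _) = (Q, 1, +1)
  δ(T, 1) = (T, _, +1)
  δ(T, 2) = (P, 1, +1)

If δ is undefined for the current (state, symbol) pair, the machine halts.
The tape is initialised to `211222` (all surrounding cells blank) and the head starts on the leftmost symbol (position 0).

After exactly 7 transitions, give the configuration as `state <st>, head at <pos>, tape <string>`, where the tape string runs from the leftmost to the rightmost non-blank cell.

state R, head at 1, tape 11_222

P | [2]11222   read 2 → write _, move +1, go to S
S | _[1]1222   read 1 → write 2, move -1, go to S
S | [_]21222   read _ → write 1, move +1, go to Q
Q | 1[2]1222   read 2 → write _, move +1, go to Q
Q | 1_[1]222   read 1 → write 1, move -1, go to Q
Q | 1[_]1222   read _ → write 1, move +1, go to R
R | 11[1]222   read 1 → write _, move -1, go to R
R | 1[1]_222
After 7 steps: state R, head at 1, tape 11_222.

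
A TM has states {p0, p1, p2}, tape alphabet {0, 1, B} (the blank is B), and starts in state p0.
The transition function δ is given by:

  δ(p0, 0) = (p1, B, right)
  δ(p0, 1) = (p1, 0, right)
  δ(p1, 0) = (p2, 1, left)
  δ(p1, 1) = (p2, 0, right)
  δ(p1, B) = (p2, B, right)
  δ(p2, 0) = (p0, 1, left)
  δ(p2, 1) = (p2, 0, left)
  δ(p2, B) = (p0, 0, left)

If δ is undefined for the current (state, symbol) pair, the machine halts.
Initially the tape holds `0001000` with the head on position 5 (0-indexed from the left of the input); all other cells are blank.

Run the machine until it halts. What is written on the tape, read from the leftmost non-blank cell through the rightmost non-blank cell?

00B1011

p0 | 00010[0]0   read 0 → write B, move right, go to p1
p1 | 00010B[0]   read 0 → write 1, move left, go to p2
p2 | 00010[B]1   read B → write 0, move left, go to p0
p0 | 0001[0]01   read 0 → write B, move right, go to p1
p1 | 0001B[0]1   read 0 → write 1, move left, go to p2
p2 | 0001[B]11   read B → write 0, move left, go to p0
p0 | 000[1]011   read 1 → write 0, move right, go to p1
p1 | 0000[0]11   read 0 → write 1, move left, go to p2
p2 | 000[0]111   read 0 → write 1, move left, go to p0
p0 | 00[0]1111   read 0 → write B, move right, go to p1
p1 | 00B[1]111   read 1 → write 0, move right, go to p2
p2 | 00B0[1]11   read 1 → write 0, move left, go to p2
p2 | 00B[0]011   read 0 → write 1, move left, go to p0
p0 | 00[B]1011
The non-blank tape span at halt is 00B1011.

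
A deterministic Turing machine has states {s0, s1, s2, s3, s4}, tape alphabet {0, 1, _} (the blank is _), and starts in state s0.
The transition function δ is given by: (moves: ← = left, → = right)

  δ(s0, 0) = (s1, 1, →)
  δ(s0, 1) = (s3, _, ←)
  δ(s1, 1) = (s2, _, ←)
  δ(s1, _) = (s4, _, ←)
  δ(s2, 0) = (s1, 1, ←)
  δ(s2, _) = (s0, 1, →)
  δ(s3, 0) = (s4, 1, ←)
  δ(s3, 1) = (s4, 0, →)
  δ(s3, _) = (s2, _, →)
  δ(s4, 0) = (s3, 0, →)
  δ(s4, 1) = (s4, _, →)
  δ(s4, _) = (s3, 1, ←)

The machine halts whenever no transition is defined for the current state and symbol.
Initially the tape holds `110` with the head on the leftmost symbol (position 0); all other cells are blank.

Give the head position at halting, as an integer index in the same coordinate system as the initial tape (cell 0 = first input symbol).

state=s0 head=0 tape=__[1]10   (s0,1)→(s3,_,←)
state=s3 head=-1 tape=_[_]_10   (s3,_)→(s2,_,→)
state=s2 head=0 tape=__[_]10   (s2,_)→(s0,1,→)
state=s0 head=1 tape=__1[1]0   (s0,1)→(s3,_,←)
state=s3 head=0 tape=__[1]_0   (s3,1)→(s4,0,→)
state=s4 head=1 tape=__0[_]0   (s4,_)→(s3,1,←)
state=s3 head=0 tape=__[0]10   (s3,0)→(s4,1,←)
state=s4 head=-1 tape=_[_]110   (s4,_)→(s3,1,←)
state=s3 head=-2 tape=[_]1110   (s3,_)→(s2,_,→)
state=s2 head=-1 tape=_[1]110
At halt the head is at cell -1.

-1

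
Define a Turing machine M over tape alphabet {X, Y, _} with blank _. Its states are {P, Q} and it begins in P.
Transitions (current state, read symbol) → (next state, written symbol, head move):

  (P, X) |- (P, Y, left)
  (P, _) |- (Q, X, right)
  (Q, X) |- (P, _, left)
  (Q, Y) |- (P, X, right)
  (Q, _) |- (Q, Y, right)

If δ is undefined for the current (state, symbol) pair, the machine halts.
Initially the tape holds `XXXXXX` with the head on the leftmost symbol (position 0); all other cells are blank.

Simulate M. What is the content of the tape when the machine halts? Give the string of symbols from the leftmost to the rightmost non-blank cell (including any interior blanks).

XXYYXXXX

P | __[X]XXXXX   read X → write Y, move left, go to P
P | _[_]YXXXXX   read _ → write X, move right, go to Q
Q | _X[Y]XXXXX   read Y → write X, move right, go to P
P | _XX[X]XXXX   read X → write Y, move left, go to P
P | _X[X]YXXXX   read X → write Y, move left, go to P
P | _[X]YYXXXX   read X → write Y, move left, go to P
P | [_]YYYXXXX   read _ → write X, move right, go to Q
Q | X[Y]YYXXXX   read Y → write X, move right, go to P
P | XX[Y]YXXXX
The non-blank tape span at halt is XXYYXXXX.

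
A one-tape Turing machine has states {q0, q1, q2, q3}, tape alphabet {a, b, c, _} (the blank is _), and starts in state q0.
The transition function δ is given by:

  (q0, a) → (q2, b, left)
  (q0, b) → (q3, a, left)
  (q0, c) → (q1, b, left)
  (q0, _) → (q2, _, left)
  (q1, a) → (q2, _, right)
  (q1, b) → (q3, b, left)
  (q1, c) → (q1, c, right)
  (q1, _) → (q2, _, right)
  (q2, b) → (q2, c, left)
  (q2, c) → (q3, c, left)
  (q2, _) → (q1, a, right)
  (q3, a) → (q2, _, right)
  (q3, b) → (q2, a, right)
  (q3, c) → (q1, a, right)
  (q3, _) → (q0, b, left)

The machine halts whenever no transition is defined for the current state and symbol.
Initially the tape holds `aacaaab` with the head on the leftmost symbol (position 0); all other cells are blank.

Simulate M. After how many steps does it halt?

24

q0 | _[a]acaaab   read a → write b, move left, go to q2
q2 | [_]bacaaab   read _ → write a, move right, go to q1
q1 | a[b]acaaab   read b → write b, move left, go to q3
q3 | [a]bacaaab   read a → write _, move right, go to q2
q2 | _[b]acaaab   read b → write c, move left, go to q2
q2 | [_]cacaaab   read _ → write a, move right, go to q1
q1 | a[c]acaaab   read c → write c, move right, go to q1
q1 | ac[a]caaab   read a → write _, move right, go to q2
q2 | ac_[c]aaab   read c → write c, move left, go to q3
q3 | ac[_]caaab   read _ → write b, move left, go to q0
q0 | a[c]bcaaab   read c → write b, move left, go to q1
q1 | [a]bbcaaab   read a → write _, move right, go to q2
q2 | _[b]bcaaab   read b → write c, move left, go to q2
q2 | [_]cbcaaab   read _ → write a, move right, go to q1
q1 | a[c]bcaaab   read c → write c, move right, go to q1
q1 | ac[b]caaab   read b → write b, move left, go to q3
q3 | a[c]bcaaab   read c → write a, move right, go to q1
q1 | aa[b]caaab   read b → write b, move left, go to q3
q3 | a[a]bcaaab   read a → write _, move right, go to q2
q2 | a_[b]caaab   read b → write c, move left, go to q2
q2 | a[_]ccaaab   read _ → write a, move right, go to q1
q1 | aa[c]caaab   read c → write c, move right, go to q1
q1 | aac[c]aaab   read c → write c, move right, go to q1
q1 | aacc[a]aab   read a → write _, move right, go to q2
q2 | aacc_[a]ab
M halts after 24 transitions.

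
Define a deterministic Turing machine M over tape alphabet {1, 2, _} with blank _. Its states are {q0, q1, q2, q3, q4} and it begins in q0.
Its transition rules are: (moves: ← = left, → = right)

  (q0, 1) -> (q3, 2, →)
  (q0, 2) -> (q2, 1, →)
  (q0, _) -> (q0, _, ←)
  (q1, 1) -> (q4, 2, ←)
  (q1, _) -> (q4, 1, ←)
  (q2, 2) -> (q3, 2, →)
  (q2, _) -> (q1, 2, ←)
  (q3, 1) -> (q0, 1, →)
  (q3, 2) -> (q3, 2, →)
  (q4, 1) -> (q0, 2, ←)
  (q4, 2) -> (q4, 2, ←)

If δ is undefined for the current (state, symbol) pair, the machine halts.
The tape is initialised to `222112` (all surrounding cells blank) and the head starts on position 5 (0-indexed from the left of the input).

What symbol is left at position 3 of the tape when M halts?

q0 | 22211[2]__   read 2 → write 1, move →, go to q2
q2 | 222111[_]_   read _ → write 2, move ←, go to q1
q1 | 22211[1]2_   read 1 → write 2, move ←, go to q4
q4 | 2221[1]22_   read 1 → write 2, move ←, go to q0
q0 | 222[1]222_   read 1 → write 2, move →, go to q3
q3 | 2222[2]22_   read 2 → write 2, move →, go to q3
q3 | 22222[2]2_   read 2 → write 2, move →, go to q3
q3 | 222222[2]_   read 2 → write 2, move →, go to q3
q3 | 2222222[_]
Cell 3 holds 2 when M halts.

2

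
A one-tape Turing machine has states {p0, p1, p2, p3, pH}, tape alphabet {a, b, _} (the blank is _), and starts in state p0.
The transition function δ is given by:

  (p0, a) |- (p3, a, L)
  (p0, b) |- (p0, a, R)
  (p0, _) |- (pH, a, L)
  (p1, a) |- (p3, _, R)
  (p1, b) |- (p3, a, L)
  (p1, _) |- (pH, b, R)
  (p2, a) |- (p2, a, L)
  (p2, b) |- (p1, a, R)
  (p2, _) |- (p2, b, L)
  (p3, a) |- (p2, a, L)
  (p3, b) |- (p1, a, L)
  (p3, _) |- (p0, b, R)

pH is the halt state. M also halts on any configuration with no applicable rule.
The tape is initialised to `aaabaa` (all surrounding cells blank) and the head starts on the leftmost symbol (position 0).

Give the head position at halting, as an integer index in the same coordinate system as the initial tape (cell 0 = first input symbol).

-1

p0 | __[a]aabaa   read a → write a, move L, go to p3
p3 | _[_]aaabaa   read _ → write b, move R, go to p0
p0 | _b[a]aabaa   read a → write a, move L, go to p3
p3 | _[b]aaabaa   read b → write a, move L, go to p1
p1 | [_]aaaabaa   read _ → write b, move R, go to pH
pH | b[a]aaabaa
At halt the head is at cell -1.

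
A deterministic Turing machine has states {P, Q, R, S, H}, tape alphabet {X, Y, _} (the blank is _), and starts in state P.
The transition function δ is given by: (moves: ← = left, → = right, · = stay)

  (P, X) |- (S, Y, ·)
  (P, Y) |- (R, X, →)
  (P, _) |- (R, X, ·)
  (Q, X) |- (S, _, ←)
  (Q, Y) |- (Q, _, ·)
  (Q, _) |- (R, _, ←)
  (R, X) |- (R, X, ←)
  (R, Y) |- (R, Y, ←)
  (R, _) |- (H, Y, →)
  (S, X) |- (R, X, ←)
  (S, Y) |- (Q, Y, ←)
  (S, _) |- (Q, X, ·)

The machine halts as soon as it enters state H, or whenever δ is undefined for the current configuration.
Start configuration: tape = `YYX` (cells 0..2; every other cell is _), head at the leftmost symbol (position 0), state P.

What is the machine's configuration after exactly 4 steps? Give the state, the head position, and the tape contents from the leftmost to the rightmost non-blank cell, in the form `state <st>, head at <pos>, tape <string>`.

P | _[Y]YX   read Y → write X, move →, go to R
R | _X[Y]X   read Y → write Y, move ←, go to R
R | _[X]YX   read X → write X, move ←, go to R
R | [_]XYX   read _ → write Y, move →, go to H
H | Y[X]YX
After 4 steps: state H, head at 0, tape YXYX.

state H, head at 0, tape YXYX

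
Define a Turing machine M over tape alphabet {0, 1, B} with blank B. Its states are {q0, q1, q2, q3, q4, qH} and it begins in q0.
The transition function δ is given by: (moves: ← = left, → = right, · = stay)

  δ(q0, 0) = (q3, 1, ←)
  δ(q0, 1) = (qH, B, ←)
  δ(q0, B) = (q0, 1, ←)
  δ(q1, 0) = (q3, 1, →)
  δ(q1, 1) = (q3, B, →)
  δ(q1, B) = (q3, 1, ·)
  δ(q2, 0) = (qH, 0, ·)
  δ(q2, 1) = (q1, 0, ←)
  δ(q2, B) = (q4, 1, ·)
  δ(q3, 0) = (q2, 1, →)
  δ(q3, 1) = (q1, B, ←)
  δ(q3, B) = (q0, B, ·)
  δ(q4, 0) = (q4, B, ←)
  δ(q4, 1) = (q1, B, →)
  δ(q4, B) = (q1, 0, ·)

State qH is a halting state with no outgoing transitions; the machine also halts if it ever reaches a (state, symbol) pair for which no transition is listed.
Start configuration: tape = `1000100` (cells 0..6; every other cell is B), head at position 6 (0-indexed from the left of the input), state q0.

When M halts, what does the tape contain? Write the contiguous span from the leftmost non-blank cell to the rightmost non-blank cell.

1000B111

state=q0 head=6 tape=100010[0]BB   (q0,0)→(q3,1,←)
state=q3 head=5 tape=10001[0]1BB   (q3,0)→(q2,1,→)
state=q2 head=6 tape=100011[1]BB   (q2,1)→(q1,0,←)
state=q1 head=5 tape=10001[1]0BB   (q1,1)→(q3,B,→)
state=q3 head=6 tape=10001B[0]BB   (q3,0)→(q2,1,→)
state=q2 head=7 tape=10001B1[B]B   (q2,B)→(q4,1,·)
state=q4 head=7 tape=10001B1[1]B   (q4,1)→(q1,B,→)
state=q1 head=8 tape=10001B1B[B]   (q1,B)→(q3,1,·)
state=q3 head=8 tape=10001B1B[1]   (q3,1)→(q1,B,←)
state=q1 head=7 tape=10001B1[B]B   (q1,B)→(q3,1,·)
state=q3 head=7 tape=10001B1[1]B   (q3,1)→(q1,B,←)
state=q1 head=6 tape=10001B[1]BB   (q1,1)→(q3,B,→)
state=q3 head=7 tape=10001BB[B]B   (q3,B)→(q0,B,·)
state=q0 head=7 tape=10001BB[B]B   (q0,B)→(q0,1,←)
state=q0 head=6 tape=10001B[B]1B   (q0,B)→(q0,1,←)
state=q0 head=5 tape=10001[B]11B   (q0,B)→(q0,1,←)
state=q0 head=4 tape=1000[1]111B   (q0,1)→(qH,B,←)
state=qH head=3 tape=100[0]B111B
The non-blank tape span at halt is 1000B111.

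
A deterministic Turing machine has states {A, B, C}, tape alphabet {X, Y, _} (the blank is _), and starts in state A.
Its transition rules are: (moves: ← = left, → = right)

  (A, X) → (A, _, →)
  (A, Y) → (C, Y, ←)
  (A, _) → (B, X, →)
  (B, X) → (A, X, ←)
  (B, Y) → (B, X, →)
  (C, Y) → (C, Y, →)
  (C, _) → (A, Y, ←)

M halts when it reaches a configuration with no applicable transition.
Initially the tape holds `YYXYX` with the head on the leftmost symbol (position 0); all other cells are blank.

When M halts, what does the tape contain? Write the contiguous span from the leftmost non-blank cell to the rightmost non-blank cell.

A | __[Y]YXYX__   read Y → write Y, move ←, go to C
C | _[_]YYXYX__   read _ → write Y, move ←, go to A
A | [_]YYYXYX__   read _ → write X, move →, go to B
B | X[Y]YYXYX__   read Y → write X, move →, go to B
B | XX[Y]YXYX__   read Y → write X, move →, go to B
B | XXX[Y]XYX__   read Y → write X, move →, go to B
B | XXXX[X]YX__   read X → write X, move ←, go to A
A | XXX[X]XYX__   read X → write _, move →, go to A
A | XXX_[X]YX__   read X → write _, move →, go to A
A | XXX__[Y]X__   read Y → write Y, move ←, go to C
C | XXX_[_]YX__   read _ → write Y, move ←, go to A
A | XXX[_]YYX__   read _ → write X, move →, go to B
B | XXXX[Y]YX__   read Y → write X, move →, go to B
B | XXXXX[Y]X__   read Y → write X, move →, go to B
B | XXXXXX[X]__   read X → write X, move ←, go to A
A | XXXXX[X]X__   read X → write _, move →, go to A
A | XXXXX_[X]__   read X → write _, move →, go to A
A | XXXXX__[_]_   read _ → write X, move →, go to B
B | XXXXX__X[_]
The non-blank tape span at halt is XXXXX__X.

XXXXX__X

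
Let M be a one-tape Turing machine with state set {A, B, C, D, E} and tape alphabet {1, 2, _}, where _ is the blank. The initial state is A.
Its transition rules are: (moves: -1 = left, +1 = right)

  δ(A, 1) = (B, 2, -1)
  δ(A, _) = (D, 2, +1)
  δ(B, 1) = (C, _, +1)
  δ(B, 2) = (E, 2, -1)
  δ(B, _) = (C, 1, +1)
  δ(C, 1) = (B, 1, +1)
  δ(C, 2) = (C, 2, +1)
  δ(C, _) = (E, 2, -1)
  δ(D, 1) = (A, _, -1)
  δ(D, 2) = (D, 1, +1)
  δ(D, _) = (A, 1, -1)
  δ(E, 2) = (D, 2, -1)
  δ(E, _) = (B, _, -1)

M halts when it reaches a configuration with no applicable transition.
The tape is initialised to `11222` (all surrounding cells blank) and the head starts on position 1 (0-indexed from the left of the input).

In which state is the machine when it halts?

E

state=A head=1 tape=1[1]222____   (A,1)→(B,2,-1)
state=B head=0 tape=[1]2222____   (B,1)→(C,_,+1)
state=C head=1 tape=_[2]222____   (C,2)→(C,2,+1)
state=C head=2 tape=_2[2]22____   (C,2)→(C,2,+1)
state=C head=3 tape=_22[2]2____   (C,2)→(C,2,+1)
state=C head=4 tape=_222[2]____   (C,2)→(C,2,+1)
state=C head=5 tape=_2222[_]___   (C,_)→(E,2,-1)
state=E head=4 tape=_222[2]2___   (E,2)→(D,2,-1)
state=D head=3 tape=_22[2]22___   (D,2)→(D,1,+1)
state=D head=4 tape=_221[2]2___   (D,2)→(D,1,+1)
state=D head=5 tape=_2211[2]___   (D,2)→(D,1,+1)
state=D head=6 tape=_22111[_]__   (D,_)→(A,1,-1)
state=A head=5 tape=_2211[1]1__   (A,1)→(B,2,-1)
state=B head=4 tape=_221[1]21__   (B,1)→(C,_,+1)
state=C head=5 tape=_221_[2]1__   (C,2)→(C,2,+1)
state=C head=6 tape=_221_2[1]__   (C,1)→(B,1,+1)
state=B head=7 tape=_221_21[_]_   (B,_)→(C,1,+1)
state=C head=8 tape=_221_211[_]   (C,_)→(E,2,-1)
state=E head=7 tape=_221_21[1]2
No transition is defined for (E, 1); M halts in state E.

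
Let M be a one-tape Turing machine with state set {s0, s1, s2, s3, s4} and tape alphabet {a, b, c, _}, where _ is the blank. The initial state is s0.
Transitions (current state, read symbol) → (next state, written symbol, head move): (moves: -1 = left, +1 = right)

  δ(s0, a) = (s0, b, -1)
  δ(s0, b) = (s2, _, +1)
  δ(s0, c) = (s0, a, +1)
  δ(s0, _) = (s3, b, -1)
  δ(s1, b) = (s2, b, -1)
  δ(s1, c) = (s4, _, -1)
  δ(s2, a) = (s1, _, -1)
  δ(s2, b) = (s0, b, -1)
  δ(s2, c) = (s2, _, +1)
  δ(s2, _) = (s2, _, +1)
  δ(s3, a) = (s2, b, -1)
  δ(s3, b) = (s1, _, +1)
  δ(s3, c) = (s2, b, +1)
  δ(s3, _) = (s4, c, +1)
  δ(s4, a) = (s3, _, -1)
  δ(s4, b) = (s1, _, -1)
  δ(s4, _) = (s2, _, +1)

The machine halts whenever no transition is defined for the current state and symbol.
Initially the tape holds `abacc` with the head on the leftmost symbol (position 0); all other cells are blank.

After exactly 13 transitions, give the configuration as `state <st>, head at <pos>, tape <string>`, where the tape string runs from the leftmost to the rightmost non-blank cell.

state s4, head at -3, tape bbacc

s0 | ___[a]bacc   read a → write b, move -1, go to s0
s0 | __[_]bbacc   read _ → write b, move -1, go to s3
s3 | _[_]bbbacc   read _ → write c, move +1, go to s4
s4 | _c[b]bbacc   read b → write _, move -1, go to s1
s1 | _[c]_bbacc   read c → write _, move -1, go to s4
s4 | [_]__bbacc   read _ → write _, move +1, go to s2
s2 | _[_]_bbacc   read _ → write _, move +1, go to s2
s2 | __[_]bbacc   read _ → write _, move +1, go to s2
s2 | ___[b]bacc   read b → write b, move -1, go to s0
s0 | __[_]bbacc   read _ → write b, move -1, go to s3
s3 | _[_]bbbacc   read _ → write c, move +1, go to s4
s4 | _c[b]bbacc   read b → write _, move -1, go to s1
s1 | _[c]_bbacc   read c → write _, move -1, go to s4
s4 | [_]__bbacc
After 13 steps: state s4, head at -3, tape bbacc.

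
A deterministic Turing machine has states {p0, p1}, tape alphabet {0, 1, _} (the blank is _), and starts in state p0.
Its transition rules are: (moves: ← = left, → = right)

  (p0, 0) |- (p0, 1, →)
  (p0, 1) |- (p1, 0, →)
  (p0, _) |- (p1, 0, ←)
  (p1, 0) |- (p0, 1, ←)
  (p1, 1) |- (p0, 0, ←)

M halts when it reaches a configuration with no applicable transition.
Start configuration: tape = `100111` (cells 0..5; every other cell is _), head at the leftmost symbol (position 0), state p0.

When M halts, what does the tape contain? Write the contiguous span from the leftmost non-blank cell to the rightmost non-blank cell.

p0 | [1]00111__   read 1 → write 0, move →, go to p1
p1 | 0[0]0111__   read 0 → write 1, move ←, go to p0
p0 | [0]10111__   read 0 → write 1, move →, go to p0
p0 | 1[1]0111__   read 1 → write 0, move →, go to p1
p1 | 10[0]111__   read 0 → write 1, move ←, go to p0
p0 | 1[0]1111__   read 0 → write 1, move →, go to p0
p0 | 11[1]111__   read 1 → write 0, move →, go to p1
p1 | 110[1]11__   read 1 → write 0, move ←, go to p0
p0 | 11[0]011__   read 0 → write 1, move →, go to p0
p0 | 111[0]11__   read 0 → write 1, move →, go to p0
p0 | 1111[1]1__   read 1 → write 0, move →, go to p1
p1 | 11110[1]__   read 1 → write 0, move ←, go to p0
p0 | 1111[0]0__   read 0 → write 1, move →, go to p0
p0 | 11111[0]__   read 0 → write 1, move →, go to p0
p0 | 111111[_]_   read _ → write 0, move ←, go to p1
p1 | 11111[1]0_   read 1 → write 0, move ←, go to p0
p0 | 1111[1]00_   read 1 → write 0, move →, go to p1
p1 | 11110[0]0_   read 0 → write 1, move ←, go to p0
p0 | 1111[0]10_   read 0 → write 1, move →, go to p0
p0 | 11111[1]0_   read 1 → write 0, move →, go to p1
p1 | 111110[0]_   read 0 → write 1, move ←, go to p0
p0 | 11111[0]1_   read 0 → write 1, move →, go to p0
p0 | 111111[1]_   read 1 → write 0, move →, go to p1
p1 | 1111110[_]
The non-blank tape span at halt is 1111110.

1111110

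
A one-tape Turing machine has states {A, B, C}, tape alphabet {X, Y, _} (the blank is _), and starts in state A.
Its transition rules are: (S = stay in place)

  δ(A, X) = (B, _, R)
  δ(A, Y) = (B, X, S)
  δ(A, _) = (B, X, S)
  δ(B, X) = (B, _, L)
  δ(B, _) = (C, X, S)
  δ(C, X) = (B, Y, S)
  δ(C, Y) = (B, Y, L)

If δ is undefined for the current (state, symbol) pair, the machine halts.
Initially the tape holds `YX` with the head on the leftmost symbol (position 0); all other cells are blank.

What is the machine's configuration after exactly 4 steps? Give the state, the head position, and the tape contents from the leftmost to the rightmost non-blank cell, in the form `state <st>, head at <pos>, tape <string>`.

A | _[Y]X   read Y → write X, move S, go to B
B | _[X]X   read X → write _, move L, go to B
B | [_]_X   read _ → write X, move S, go to C
C | [X]_X   read X → write Y, move S, go to B
B | [Y]_X
After 4 steps: state B, head at -1, tape Y_X.

state B, head at -1, tape Y_X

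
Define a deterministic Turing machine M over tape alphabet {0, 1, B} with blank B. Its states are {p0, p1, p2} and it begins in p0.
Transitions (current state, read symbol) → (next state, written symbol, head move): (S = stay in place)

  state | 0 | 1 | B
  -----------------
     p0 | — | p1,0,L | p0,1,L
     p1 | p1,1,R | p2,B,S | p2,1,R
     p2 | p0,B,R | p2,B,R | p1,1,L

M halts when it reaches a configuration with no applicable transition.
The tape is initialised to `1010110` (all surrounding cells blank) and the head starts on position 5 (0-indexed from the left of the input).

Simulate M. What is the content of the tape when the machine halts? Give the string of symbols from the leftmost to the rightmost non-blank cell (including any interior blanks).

1BBBBBB0

p0 | B10101[1]0   read 1 → write 0, move L, go to p1
p1 | B1010[1]00   read 1 → write B, move S, go to p2
p2 | B1010[B]00   read B → write 1, move L, go to p1
p1 | B101[0]100   read 0 → write 1, move R, go to p1
p1 | B1011[1]00   read 1 → write B, move S, go to p2
p2 | B1011[B]00   read B → write 1, move L, go to p1
p1 | B101[1]100   read 1 → write B, move S, go to p2
p2 | B101[B]100   read B → write 1, move L, go to p1
p1 | B10[1]1100   read 1 → write B, move S, go to p2
p2 | B10[B]1100   read B → write 1, move L, go to p1
p1 | B1[0]11100   read 0 → write 1, move R, go to p1
p1 | B11[1]1100   read 1 → write B, move S, go to p2
p2 | B11[B]1100   read B → write 1, move L, go to p1
p1 | B1[1]11100   read 1 → write B, move S, go to p2
p2 | B1[B]11100   read B → write 1, move L, go to p1
p1 | B[1]111100   read 1 → write B, move S, go to p2
p2 | B[B]111100   read B → write 1, move L, go to p1
p1 | [B]1111100   read B → write 1, move R, go to p2
p2 | 1[1]111100   read 1 → write B, move R, go to p2
p2 | 1B[1]11100   read 1 → write B, move R, go to p2
p2 | 1BB[1]1100   read 1 → write B, move R, go to p2
p2 | 1BBB[1]100   read 1 → write B, move R, go to p2
p2 | 1BBBB[1]00   read 1 → write B, move R, go to p2
p2 | 1BBBBB[0]0   read 0 → write B, move R, go to p0
p0 | 1BBBBBB[0]
The non-blank tape span at halt is 1BBBBBB0.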